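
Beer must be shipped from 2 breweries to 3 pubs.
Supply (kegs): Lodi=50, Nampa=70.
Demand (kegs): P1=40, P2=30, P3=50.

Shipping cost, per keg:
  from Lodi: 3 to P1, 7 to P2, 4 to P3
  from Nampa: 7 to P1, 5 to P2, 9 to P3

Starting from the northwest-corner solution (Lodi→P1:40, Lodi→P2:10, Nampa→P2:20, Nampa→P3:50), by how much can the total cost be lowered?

110

Current plan cost = 40·3 + 10·7 + 20·5 + 50·9 = 740.
Optimal plan:
  Lodi->P3: 50 × 4 = 200
  Nampa->P1: 40 × 7 = 280
  Nampa->P2: 30 × 5 = 150
Optimal cost = 630.
Saving = 740 − 630 = 110.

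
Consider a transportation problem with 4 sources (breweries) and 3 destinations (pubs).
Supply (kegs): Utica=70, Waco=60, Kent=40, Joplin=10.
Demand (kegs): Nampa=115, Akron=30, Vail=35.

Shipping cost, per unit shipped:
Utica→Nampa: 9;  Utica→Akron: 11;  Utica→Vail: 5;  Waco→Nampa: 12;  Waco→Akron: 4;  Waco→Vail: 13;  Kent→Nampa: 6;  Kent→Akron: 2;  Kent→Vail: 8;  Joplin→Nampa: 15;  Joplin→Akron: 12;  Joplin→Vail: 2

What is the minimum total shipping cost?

1270

A cheapest plan:
  Utica→Nampa: 45 × 9 = 405
  Utica→Vail: 25 × 5 = 125
  Waco→Nampa: 30 × 12 = 360
  Waco→Akron: 30 × 4 = 120
  Kent→Nampa: 40 × 6 = 240
  Joplin→Vail: 10 × 2 = 20
Total = 405 + 125 + 360 + 120 + 240 + 20 = 1270.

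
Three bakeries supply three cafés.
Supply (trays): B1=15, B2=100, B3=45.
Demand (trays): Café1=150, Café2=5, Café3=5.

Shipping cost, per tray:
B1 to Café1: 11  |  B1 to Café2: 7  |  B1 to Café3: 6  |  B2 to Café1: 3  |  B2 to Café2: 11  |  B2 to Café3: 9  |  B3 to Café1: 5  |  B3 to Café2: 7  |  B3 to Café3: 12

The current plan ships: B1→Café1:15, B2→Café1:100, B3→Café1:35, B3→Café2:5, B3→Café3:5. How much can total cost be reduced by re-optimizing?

Current plan cost = 15·11 + 100·3 + 35·5 + 5·7 + 5·12 = 735.
Optimal plan:
  B1 to Café1: 5 × 11 = 55
  B1 to Café2: 5 × 7 = 35
  B1 to Café3: 5 × 6 = 30
  B2 to Café1: 100 × 3 = 300
  B3 to Café1: 45 × 5 = 225
Optimal cost = 645.
Saving = 735 − 645 = 90.

90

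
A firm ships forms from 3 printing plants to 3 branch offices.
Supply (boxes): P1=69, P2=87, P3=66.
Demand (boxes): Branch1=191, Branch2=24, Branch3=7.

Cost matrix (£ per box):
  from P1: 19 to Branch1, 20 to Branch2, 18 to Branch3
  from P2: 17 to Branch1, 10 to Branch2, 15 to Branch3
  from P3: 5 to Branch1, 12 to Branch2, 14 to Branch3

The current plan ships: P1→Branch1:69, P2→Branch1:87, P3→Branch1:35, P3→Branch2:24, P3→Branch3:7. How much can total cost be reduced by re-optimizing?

413

Current plan cost = 69·19 + 87·17 + 35·5 + 24·12 + 7·14 = £3351.
Optimal plan:
  P1–Branch1: 69 × £19 = £1311
  P2–Branch1: 56 × £17 = £952
  P2–Branch2: 24 × £10 = £240
  P2–Branch3: 7 × £15 = £105
  P3–Branch1: 66 × £5 = £330
Optimal cost = £2938.
Saving = 3351 − 2938 = £413.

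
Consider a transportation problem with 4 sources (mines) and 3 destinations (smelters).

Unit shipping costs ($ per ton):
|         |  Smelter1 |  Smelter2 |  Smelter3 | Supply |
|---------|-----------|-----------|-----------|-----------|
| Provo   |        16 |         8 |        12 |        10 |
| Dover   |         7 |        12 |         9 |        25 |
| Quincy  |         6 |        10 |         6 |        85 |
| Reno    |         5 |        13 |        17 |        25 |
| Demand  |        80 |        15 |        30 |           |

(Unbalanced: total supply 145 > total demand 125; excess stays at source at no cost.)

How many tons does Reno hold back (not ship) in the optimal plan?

An optimal plan:
  Provo→Smelter2: 10 × $8 = $80
  Dover→Smelter1: 5 × $7 = $35
  Quincy→Smelter1: 50 × $6 = $300
  Quincy→Smelter2: 5 × $10 = $50
  Quincy→Smelter3: 30 × $6 = $180
  Reno→Smelter1: 25 × $5 = $125
Total cost = $770.
Reno ships 25 of its 25, leaving 0.

0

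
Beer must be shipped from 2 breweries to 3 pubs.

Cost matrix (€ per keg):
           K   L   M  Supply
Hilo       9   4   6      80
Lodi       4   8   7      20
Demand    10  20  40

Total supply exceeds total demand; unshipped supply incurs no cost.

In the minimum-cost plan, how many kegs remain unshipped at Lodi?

Minimum-cost shipments:
  Hilo->L: 20 × €4 = €80
  Hilo->M: 40 × €6 = €240
  Lodi->K: 10 × €4 = €40
Total cost = €360.
Lodi ships 10 of its 20, leaving 10.

10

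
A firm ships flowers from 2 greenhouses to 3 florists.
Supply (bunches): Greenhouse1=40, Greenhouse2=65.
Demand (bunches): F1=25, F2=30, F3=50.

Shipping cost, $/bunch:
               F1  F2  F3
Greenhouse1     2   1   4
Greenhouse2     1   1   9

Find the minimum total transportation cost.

305

An optimal shipping plan:
  Greenhouse1→F3: 40 × $4 = $160
  Greenhouse2→F1: 25 × $1 = $25
  Greenhouse2→F2: 30 × $1 = $30
  Greenhouse2→F3: 10 × $9 = $90
Total = 160 + 25 + 30 + 90 = $305.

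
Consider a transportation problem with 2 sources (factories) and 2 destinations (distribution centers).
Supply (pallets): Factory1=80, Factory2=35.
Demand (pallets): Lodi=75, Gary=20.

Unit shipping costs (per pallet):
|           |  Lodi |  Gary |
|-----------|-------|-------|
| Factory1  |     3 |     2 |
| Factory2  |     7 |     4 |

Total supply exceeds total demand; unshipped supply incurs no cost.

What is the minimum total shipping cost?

Optimal allocation:
  Factory1→Lodi: 75 × 3 = 225
  Factory1→Gary: 5 × 2 = 10
  Factory2→Gary: 15 × 4 = 60
Total = 225 + 10 + 60 = 295.

295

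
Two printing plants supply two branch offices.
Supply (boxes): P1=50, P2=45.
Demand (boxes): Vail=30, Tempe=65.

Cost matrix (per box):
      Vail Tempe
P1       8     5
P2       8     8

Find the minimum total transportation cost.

An optimal shipping plan:
  P1->Tempe: 50 boxes
  P2->Vail: 30 boxes
  P2->Tempe: 15 boxes
Total cost = 610.

610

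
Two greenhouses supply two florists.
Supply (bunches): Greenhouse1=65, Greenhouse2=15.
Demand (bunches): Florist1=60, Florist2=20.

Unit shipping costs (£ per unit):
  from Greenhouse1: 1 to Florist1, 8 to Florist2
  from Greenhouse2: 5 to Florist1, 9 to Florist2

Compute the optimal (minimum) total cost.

235

One minimum-cost allocation:
  Greenhouse1–Florist1: 60 × £1 = £60
  Greenhouse1–Florist2: 5 × £8 = £40
  Greenhouse2–Florist2: 15 × £9 = £135
Total = 60 + 40 + 135 = £235.
(Supply check: Greenhouse1 ships 65; Greenhouse2 ships 15.)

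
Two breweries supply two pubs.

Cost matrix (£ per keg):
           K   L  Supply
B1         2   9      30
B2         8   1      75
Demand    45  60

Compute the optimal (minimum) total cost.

One minimum-cost allocation:
  B1–K: 30 × £2 = £60
  B2–K: 15 × £8 = £120
  B2–L: 60 × £1 = £60
Total = 60 + 120 + 60 = £240.
(Supply check: B1 ships 30; B2 ships 75.)

240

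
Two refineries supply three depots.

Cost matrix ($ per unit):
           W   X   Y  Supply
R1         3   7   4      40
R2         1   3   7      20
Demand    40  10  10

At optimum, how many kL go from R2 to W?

10

The minimum-cost plan:
  R1–W: 30 × $3 = $90
  R1–Y: 10 × $4 = $40
  R2–W: 10 × $1 = $10
  R2–X: 10 × $3 = $30
Total cost = $170.
So R2→W carries 10 kL.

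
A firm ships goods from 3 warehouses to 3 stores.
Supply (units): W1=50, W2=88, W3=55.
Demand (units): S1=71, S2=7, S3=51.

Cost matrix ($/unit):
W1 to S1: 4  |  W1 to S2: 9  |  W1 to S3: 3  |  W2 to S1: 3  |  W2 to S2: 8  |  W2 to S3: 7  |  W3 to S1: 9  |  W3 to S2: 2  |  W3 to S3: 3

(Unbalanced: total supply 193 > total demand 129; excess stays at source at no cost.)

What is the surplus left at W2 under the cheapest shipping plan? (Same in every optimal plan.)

Minimum-cost shipments:
  W1 to S3: 3 × $3 = $9
  W2 to S1: 71 × $3 = $213
  W3 to S2: 7 × $2 = $14
  W3 to S3: 48 × $3 = $144
Total cost = $380.
W2 ships 71 of its 88, leaving 17.

17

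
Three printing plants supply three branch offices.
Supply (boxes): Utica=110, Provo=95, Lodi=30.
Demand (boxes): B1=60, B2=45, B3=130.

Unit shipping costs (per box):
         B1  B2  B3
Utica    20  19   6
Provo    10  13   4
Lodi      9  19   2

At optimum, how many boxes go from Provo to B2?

The minimum-cost plan:
  Utica–B3: 110 × 6 = 660
  Provo–B1: 50 × 10 = 500
  Provo–B2: 45 × 13 = 585
  Lodi–B1: 10 × 9 = 90
  Lodi–B3: 20 × 2 = 40
Total cost = 1875.
So Provo→B2 carries 45 boxes.

45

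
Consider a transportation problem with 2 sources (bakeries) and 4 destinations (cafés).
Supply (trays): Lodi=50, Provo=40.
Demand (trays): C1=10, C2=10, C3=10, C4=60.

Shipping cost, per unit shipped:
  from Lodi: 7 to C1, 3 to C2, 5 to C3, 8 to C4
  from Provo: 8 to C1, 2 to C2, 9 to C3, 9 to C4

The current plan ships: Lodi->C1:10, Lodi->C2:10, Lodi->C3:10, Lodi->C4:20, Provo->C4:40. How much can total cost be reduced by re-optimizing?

20

Current plan cost = 10·7 + 10·3 + 10·5 + 20·8 + 40·9 = 670.
Optimal plan:
  Lodi–C1: 10 trays
  Lodi–C3: 10 trays
  Lodi–C4: 30 trays
  Provo–C2: 10 trays
  Provo–C4: 30 trays
Optimal cost = 650.
Saving = 670 − 650 = 20.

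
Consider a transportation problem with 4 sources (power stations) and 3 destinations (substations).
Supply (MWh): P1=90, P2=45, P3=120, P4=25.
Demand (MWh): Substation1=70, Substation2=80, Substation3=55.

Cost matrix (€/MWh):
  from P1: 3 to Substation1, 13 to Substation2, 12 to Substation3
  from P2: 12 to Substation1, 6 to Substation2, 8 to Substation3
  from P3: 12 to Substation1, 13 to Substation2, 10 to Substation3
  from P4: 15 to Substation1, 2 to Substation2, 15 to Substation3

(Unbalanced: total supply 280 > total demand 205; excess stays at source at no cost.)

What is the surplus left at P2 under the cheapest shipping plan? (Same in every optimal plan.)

Minimum-cost shipments:
  P1→Substation1: 70 × €3 = €210
  P2→Substation2: 45 × €6 = €270
  P3→Substation2: 10 × €13 = €130
  P3→Substation3: 55 × €10 = €550
  P4→Substation2: 25 × €2 = €50
Total cost = €1210.
P2 ships 45 of its 45, leaving 0.

0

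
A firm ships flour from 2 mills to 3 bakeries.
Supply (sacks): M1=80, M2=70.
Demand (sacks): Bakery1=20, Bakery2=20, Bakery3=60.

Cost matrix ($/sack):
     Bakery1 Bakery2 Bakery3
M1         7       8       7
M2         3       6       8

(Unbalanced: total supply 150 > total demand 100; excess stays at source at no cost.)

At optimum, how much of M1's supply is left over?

An optimal plan:
  M1–Bakery3: 60 × $7 = $420
  M2–Bakery1: 20 × $3 = $60
  M2–Bakery2: 20 × $6 = $120
Total cost = $600.
M1 ships 60 of its 80, leaving 20.

20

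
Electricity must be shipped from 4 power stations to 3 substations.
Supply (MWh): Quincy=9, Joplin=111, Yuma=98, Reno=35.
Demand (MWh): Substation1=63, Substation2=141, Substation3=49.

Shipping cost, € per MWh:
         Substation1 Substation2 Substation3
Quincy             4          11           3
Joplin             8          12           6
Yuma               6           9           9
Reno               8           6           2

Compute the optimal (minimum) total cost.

1950

Optimal allocation:
  Quincy->Substation1: 9 × €4 = €36
  Joplin->Substation1: 54 × €8 = €432
  Joplin->Substation2: 8 × €12 = €96
  Joplin->Substation3: 49 × €6 = €294
  Yuma->Substation2: 98 × €9 = €882
  Reno->Substation2: 35 × €6 = €210
Total = 36 + 432 + 96 + 294 + 882 + 210 = €1950.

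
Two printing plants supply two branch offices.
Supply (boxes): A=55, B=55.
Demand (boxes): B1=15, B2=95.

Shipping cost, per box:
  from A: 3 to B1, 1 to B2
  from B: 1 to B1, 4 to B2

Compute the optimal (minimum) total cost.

Optimal allocation:
  A to B2: 55 × 1 = 55
  B to B1: 15 × 1 = 15
  B to B2: 40 × 4 = 160
Total = 55 + 15 + 160 = 230.
(Supply check: A ships 55; B ships 55.)

230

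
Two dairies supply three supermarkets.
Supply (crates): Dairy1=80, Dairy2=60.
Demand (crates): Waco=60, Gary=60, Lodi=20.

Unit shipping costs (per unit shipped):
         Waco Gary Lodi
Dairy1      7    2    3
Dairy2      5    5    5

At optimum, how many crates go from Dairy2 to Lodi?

0

Solving gives:
  Dairy1 to Gary: 60 crates
  Dairy1 to Lodi: 20 crates
  Dairy2 to Waco: 60 crates
Total cost = 480.
The route Dairy2→Lodi is not used.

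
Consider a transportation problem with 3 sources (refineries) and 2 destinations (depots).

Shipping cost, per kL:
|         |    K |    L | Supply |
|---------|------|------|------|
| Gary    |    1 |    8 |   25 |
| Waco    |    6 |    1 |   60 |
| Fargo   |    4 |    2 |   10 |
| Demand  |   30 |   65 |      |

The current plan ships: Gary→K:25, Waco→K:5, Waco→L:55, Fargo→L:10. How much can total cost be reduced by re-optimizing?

Current plan cost = 25·1 + 5·6 + 55·1 + 10·2 = 130.
Optimal plan:
  Gary to K: 25 × 1 = 25
  Waco to L: 60 × 1 = 60
  Fargo to K: 5 × 4 = 20
  Fargo to L: 5 × 2 = 10
Optimal cost = 115.
Saving = 130 − 115 = 15.

15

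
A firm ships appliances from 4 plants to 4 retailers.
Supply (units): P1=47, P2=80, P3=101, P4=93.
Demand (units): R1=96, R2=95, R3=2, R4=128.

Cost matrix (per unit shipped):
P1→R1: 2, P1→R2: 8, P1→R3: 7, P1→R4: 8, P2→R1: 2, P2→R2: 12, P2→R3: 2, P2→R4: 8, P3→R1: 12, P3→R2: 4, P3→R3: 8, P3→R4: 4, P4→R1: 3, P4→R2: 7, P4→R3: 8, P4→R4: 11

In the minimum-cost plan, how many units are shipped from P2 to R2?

The minimum-cost plan:
  P1->R1: 47 × 2 = 94
  P2->R1: 49 × 2 = 98
  P2->R3: 2 × 2 = 4
  P2->R4: 29 × 8 = 232
  P3->R2: 2 × 4 = 8
  P3->R4: 99 × 4 = 396
  P4->R2: 93 × 7 = 651
Total cost = 1483.
The route P2→R2 is not used.

0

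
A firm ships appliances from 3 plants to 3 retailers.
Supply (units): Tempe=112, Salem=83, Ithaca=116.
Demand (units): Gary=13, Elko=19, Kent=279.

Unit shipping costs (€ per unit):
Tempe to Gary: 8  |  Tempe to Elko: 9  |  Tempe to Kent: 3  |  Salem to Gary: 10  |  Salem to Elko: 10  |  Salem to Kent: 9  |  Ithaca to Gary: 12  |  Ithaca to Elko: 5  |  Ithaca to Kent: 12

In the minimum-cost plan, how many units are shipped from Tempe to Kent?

112

Optimal shipments:
  Tempe–Kent: 112 × €3 = €336
  Salem–Kent: 83 × €9 = €747
  Ithaca–Gary: 13 × €12 = €156
  Ithaca–Elko: 19 × €5 = €95
  Ithaca–Kent: 84 × €12 = €1008
Total cost = €2342.
So Tempe→Kent carries 112 units.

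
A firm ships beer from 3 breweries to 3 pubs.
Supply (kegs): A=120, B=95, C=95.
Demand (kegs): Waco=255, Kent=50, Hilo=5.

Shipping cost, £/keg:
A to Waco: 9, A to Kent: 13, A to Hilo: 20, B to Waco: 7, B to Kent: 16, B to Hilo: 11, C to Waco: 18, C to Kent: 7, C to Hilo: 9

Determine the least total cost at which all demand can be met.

An optimal shipping plan:
  A->Waco: 120 kegs
  B->Waco: 95 kegs
  C->Waco: 40 kegs
  C->Kent: 50 kegs
  C->Hilo: 5 kegs
Total cost = £2860.

2860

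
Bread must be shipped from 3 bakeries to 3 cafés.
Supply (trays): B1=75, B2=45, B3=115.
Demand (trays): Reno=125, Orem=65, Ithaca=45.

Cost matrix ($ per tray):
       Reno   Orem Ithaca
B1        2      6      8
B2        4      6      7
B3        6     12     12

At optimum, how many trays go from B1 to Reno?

10

Optimal shipments:
  B1->Reno: 10 trays
  B1->Orem: 65 trays
  B2->Ithaca: 45 trays
  B3->Reno: 115 trays
Total cost = $1415.
So B1→Reno carries 10 trays.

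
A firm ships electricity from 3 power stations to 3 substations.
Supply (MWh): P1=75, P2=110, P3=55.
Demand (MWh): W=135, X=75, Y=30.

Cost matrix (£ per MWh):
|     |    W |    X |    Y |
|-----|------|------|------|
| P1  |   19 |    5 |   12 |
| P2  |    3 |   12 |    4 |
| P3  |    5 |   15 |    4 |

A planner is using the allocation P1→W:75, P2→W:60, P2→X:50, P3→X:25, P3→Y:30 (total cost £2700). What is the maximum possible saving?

Current plan cost = 75·19 + 60·3 + 50·12 + 25·15 + 30·4 = £2700.
Optimal plan:
  P1->X: 75 MWh
  P2->W: 110 MWh
  P3->W: 25 MWh
  P3->Y: 30 MWh
Optimal cost = £950.
Saving = 2700 − 950 = £1750.

1750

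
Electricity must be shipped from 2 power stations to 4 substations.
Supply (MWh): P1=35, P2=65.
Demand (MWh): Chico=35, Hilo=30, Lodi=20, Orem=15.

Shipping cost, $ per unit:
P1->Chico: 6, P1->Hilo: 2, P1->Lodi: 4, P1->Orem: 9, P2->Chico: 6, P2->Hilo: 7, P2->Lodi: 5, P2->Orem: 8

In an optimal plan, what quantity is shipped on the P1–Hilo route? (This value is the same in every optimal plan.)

30

Solving gives:
  P1→Hilo: 30 × $2 = $60
  P1→Lodi: 5 × $4 = $20
  P2→Chico: 35 × $6 = $210
  P2→Lodi: 15 × $5 = $75
  P2→Orem: 15 × $8 = $120
Total cost = $485.
So P1→Hilo carries 30 MWh.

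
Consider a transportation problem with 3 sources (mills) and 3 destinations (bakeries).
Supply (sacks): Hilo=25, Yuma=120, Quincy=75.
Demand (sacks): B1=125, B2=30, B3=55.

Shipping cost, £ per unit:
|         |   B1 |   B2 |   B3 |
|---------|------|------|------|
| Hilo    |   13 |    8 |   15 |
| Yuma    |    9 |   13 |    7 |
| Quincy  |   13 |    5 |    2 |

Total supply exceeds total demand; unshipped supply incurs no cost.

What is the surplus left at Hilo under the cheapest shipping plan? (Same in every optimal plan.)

An optimal plan:
  Hilo->B1: 5 sacks
  Hilo->B2: 10 sacks
  Yuma->B1: 120 sacks
  Quincy->B2: 20 sacks
  Quincy->B3: 55 sacks
Total cost = £1435.
Hilo ships 15 of its 25, leaving 10.

10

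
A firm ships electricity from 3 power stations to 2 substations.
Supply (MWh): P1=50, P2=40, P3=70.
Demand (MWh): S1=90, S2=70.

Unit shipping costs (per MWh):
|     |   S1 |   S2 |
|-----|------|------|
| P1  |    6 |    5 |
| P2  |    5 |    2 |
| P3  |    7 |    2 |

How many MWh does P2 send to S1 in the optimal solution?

40

Optimal shipments:
  P1->S1: 50 × 6 = 300
  P2->S1: 40 × 5 = 200
  P3->S2: 70 × 2 = 140
Total cost = 640.
So P2→S1 carries 40 MWh.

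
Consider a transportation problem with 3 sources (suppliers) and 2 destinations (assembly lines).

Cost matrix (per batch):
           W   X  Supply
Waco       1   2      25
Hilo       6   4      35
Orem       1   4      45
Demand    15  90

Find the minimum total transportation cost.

325

A cheapest plan:
  Waco->X: 25 × 2 = 50
  Hilo->X: 35 × 4 = 140
  Orem->W: 15 × 1 = 15
  Orem->X: 30 × 4 = 120
Total = 50 + 140 + 15 + 120 = 325.
(Supply check: Waco ships 25; Hilo ships 35; Orem ships 45.)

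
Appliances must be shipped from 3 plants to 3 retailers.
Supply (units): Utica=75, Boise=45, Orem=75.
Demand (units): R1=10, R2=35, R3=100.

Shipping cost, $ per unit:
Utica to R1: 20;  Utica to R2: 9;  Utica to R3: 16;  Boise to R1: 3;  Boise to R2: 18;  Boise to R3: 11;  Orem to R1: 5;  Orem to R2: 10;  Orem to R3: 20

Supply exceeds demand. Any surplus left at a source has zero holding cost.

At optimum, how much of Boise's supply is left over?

An optimal plan:
  Utica->R2: 20 × $9 = $180
  Utica->R3: 55 × $16 = $880
  Boise->R3: 45 × $11 = $495
  Orem->R1: 10 × $5 = $50
  Orem->R2: 15 × $10 = $150
Total cost = $1755.
Boise ships 45 of its 45, leaving 0.

0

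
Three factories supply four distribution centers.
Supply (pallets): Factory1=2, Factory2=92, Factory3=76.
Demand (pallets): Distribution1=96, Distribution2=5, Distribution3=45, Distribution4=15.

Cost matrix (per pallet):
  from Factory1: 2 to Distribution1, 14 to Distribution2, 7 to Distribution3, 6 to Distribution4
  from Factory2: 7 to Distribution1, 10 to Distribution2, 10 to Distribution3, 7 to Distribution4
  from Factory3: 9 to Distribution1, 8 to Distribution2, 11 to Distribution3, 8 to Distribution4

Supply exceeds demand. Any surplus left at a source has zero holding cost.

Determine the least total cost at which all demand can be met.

1321

Optimal allocation:
  Factory1–Distribution1: 2 pallets
  Factory2–Distribution1: 92 pallets
  Factory3–Distribution1: 2 pallets
  Factory3–Distribution2: 5 pallets
  Factory3–Distribution3: 45 pallets
  Factory3–Distribution4: 15 pallets
Total cost = 1321.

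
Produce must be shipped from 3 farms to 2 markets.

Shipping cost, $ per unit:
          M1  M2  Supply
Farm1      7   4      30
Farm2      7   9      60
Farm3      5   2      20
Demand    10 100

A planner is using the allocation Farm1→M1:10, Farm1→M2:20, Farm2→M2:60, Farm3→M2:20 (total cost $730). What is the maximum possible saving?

50

Current plan cost = 10·7 + 20·4 + 60·9 + 20·2 = $730.
Optimal plan:
  Farm1→M2: 30 × $4 = $120
  Farm2→M1: 10 × $7 = $70
  Farm2→M2: 50 × $9 = $450
  Farm3→M2: 20 × $2 = $40
Optimal cost = $680.
Saving = 730 − 680 = $50.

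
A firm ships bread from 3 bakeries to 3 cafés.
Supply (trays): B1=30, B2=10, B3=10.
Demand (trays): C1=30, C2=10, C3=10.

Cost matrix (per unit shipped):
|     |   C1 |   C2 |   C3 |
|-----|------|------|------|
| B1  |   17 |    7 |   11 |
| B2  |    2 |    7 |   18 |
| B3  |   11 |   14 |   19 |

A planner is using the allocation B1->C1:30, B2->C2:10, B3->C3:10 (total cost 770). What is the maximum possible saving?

290

Current plan cost = 30·17 + 10·7 + 10·19 = 770.
Optimal plan:
  B1–C1: 10 × 17 = 170
  B1–C2: 10 × 7 = 70
  B1–C3: 10 × 11 = 110
  B2–C1: 10 × 2 = 20
  B3–C1: 10 × 11 = 110
Optimal cost = 480.
Saving = 770 − 480 = 290.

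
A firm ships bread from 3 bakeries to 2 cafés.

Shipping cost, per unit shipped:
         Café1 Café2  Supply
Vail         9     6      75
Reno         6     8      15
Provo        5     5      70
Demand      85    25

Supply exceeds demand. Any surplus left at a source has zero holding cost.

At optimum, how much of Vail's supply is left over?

Minimum-cost shipments:
  Vail–Café2: 25 trays
  Reno–Café1: 15 trays
  Provo–Café1: 70 trays
Total cost = 590.
Vail ships 25 of its 75, leaving 50.

50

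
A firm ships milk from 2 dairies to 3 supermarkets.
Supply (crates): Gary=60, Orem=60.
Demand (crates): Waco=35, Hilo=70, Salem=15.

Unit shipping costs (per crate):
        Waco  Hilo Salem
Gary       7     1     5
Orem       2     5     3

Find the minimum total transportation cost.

Optimal allocation:
  Gary to Hilo: 60 × 1 = 60
  Orem to Waco: 35 × 2 = 70
  Orem to Hilo: 10 × 5 = 50
  Orem to Salem: 15 × 3 = 45
Total = 60 + 70 + 50 + 45 = 225.

225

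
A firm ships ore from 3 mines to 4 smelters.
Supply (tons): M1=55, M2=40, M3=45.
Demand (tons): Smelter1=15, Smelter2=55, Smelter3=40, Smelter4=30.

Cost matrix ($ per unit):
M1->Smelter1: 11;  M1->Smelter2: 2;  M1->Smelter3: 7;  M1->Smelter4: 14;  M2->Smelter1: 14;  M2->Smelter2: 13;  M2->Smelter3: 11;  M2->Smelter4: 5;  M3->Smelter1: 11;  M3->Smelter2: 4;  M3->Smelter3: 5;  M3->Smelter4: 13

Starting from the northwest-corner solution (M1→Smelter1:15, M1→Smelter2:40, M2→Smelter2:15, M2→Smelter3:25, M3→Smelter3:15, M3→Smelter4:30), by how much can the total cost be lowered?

525

Current plan cost = 15·11 + 40·2 + 15·13 + 25·11 + 15·5 + 30·13 = $1180.
Optimal plan:
  M1 to Smelter2: 55 × $2 = $110
  M2 to Smelter1: 10 × $14 = $140
  M2 to Smelter4: 30 × $5 = $150
  M3 to Smelter1: 5 × $11 = $55
  M3 to Smelter3: 40 × $5 = $200
Optimal cost = $655.
Saving = 1180 − 655 = $525.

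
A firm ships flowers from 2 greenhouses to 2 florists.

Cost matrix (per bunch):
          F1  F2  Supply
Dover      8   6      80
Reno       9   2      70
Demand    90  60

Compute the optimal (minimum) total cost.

An optimal shipping plan:
  Dover->F1: 80 bunches
  Reno->F1: 10 bunches
  Reno->F2: 60 bunches
Total cost = 850.
(Supply check: Dover ships 80; Reno ships 70.)

850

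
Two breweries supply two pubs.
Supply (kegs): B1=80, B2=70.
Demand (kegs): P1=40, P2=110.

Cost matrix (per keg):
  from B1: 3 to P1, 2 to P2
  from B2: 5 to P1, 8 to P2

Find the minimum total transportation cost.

600

An optimal shipping plan:
  B1->P2: 80 × 2 = 160
  B2->P1: 40 × 5 = 200
  B2->P2: 30 × 8 = 240
Total = 160 + 200 + 240 = 600.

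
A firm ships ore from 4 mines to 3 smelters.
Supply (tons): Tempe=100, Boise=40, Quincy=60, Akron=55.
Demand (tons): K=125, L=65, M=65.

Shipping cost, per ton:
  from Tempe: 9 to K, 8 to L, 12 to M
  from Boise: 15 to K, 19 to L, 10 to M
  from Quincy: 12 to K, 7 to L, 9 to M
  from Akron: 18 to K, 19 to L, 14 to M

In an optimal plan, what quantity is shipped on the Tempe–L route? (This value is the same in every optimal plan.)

Solving gives:
  Tempe–K: 95 × 9 = 855
  Tempe–L: 5 × 8 = 40
  Boise–M: 40 × 10 = 400
  Quincy–L: 60 × 7 = 420
  Akron–K: 30 × 18 = 540
  Akron–M: 25 × 14 = 350
Total cost = 2605.
So Tempe→L carries 5 tons.

5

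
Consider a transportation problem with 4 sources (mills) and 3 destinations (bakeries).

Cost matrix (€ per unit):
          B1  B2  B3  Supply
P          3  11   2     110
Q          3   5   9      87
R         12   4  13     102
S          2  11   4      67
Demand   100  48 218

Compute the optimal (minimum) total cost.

1617

One minimum-cost allocation:
  P->B3: 110 × €2 = €220
  Q->B1: 87 × €3 = €261
  R->B2: 48 × €4 = €192
  R->B3: 54 × €13 = €702
  S->B1: 13 × €2 = €26
  S->B3: 54 × €4 = €216
Total = 220 + 261 + 192 + 702 + 26 + 216 = €1617.
(Supply check: P ships 110; Q ships 87; R ships 102; S ships 67.)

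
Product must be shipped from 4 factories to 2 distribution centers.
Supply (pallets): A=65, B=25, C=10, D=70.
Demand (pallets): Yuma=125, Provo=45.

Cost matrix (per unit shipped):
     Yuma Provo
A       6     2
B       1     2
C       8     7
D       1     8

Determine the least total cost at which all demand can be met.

One minimum-cost allocation:
  A–Yuma: 20 × 6 = 120
  A–Provo: 45 × 2 = 90
  B–Yuma: 25 × 1 = 25
  C–Yuma: 10 × 8 = 80
  D–Yuma: 70 × 1 = 70
Total = 120 + 90 + 25 + 80 + 70 = 385.
(Supply check: A ships 65; B ships 25; C ships 10; D ships 70.)

385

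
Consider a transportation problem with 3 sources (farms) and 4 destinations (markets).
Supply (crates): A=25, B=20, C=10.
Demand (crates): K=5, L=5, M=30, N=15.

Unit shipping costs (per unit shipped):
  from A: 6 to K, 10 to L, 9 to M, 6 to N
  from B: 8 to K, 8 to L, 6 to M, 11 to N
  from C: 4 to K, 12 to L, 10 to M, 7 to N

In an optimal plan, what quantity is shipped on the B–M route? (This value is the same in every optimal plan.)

The minimum-cost plan:
  A→L: 5 × 10 = 50
  A→M: 5 × 9 = 45
  A→N: 15 × 6 = 90
  B→M: 20 × 6 = 120
  C→K: 5 × 4 = 20
  C→M: 5 × 10 = 50
Total cost = 375.
So B→M carries 20 crates.

20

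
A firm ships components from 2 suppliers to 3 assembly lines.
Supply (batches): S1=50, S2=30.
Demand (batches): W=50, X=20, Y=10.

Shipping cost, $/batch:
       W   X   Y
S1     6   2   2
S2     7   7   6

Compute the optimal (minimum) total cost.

390

One minimum-cost allocation:
  S1 to W: 20 × $6 = $120
  S1 to X: 20 × $2 = $40
  S1 to Y: 10 × $2 = $20
  S2 to W: 30 × $7 = $210
Total = 120 + 40 + 20 + 210 = $390.
(Supply check: S1 ships 50; S2 ships 30.)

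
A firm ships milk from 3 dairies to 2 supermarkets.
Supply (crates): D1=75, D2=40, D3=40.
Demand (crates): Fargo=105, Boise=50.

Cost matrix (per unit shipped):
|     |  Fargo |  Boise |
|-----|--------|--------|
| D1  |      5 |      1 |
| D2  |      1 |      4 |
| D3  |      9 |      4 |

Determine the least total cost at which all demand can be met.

A cheapest plan:
  D1–Fargo: 65 × 5 = 325
  D1–Boise: 10 × 1 = 10
  D2–Fargo: 40 × 1 = 40
  D3–Boise: 40 × 4 = 160
Total = 325 + 10 + 40 + 160 = 535.
(Supply check: D1 ships 75; D2 ships 40; D3 ships 40.)

535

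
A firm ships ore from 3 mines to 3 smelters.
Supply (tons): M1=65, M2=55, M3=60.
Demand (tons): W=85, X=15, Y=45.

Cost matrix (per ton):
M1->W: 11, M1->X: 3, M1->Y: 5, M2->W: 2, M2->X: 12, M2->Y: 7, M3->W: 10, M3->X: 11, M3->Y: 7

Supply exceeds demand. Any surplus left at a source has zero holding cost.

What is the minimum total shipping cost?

One minimum-cost allocation:
  M1–X: 15 × 3 = 45
  M1–Y: 45 × 5 = 225
  M2–W: 55 × 2 = 110
  M3–W: 30 × 10 = 300
Total = 45 + 225 + 110 + 300 = 680.

680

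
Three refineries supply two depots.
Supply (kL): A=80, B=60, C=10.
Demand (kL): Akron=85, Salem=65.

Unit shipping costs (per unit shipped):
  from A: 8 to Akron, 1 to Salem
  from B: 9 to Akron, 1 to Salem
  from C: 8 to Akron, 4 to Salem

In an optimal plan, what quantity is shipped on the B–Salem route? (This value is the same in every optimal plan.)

Optimal shipments:
  A->Akron: 75 × 8 = 600
  A->Salem: 5 × 1 = 5
  B->Salem: 60 × 1 = 60
  C->Akron: 10 × 8 = 80
Total cost = 745.
So B→Salem carries 60 kL.

60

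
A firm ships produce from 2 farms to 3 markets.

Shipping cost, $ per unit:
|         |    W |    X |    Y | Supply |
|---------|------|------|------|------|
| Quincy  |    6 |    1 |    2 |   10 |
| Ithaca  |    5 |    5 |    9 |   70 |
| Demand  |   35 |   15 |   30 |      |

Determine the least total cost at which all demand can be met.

450

One minimum-cost allocation:
  Quincy to Y: 10 × $2 = $20
  Ithaca to W: 35 × $5 = $175
  Ithaca to X: 15 × $5 = $75
  Ithaca to Y: 20 × $9 = $180
Total = 20 + 175 + 75 + 180 = $450.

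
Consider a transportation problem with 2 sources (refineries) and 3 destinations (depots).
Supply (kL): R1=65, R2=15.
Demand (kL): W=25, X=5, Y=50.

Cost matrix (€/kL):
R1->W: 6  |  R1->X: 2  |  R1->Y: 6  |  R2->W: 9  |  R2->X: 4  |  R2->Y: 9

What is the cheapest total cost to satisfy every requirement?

Optimal allocation:
  R1→W: 15 × €6 = €90
  R1→Y: 50 × €6 = €300
  R2→W: 10 × €9 = €90
  R2→X: 5 × €4 = €20
Total = 90 + 300 + 90 + 20 = €500.

500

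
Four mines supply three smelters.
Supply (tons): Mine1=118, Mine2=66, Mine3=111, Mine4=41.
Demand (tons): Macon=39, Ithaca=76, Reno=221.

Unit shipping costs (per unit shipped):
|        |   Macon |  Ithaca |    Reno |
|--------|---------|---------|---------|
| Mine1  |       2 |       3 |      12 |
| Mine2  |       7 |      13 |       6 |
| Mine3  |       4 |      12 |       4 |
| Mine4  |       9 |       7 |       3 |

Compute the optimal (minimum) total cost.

Optimal allocation:
  Mine1 to Macon: 39 × 2 = 78
  Mine1 to Ithaca: 76 × 3 = 228
  Mine1 to Reno: 3 × 12 = 36
  Mine2 to Reno: 66 × 6 = 396
  Mine3 to Reno: 111 × 4 = 444
  Mine4 to Reno: 41 × 3 = 123
Total = 78 + 228 + 36 + 396 + 444 + 123 = 1305.

1305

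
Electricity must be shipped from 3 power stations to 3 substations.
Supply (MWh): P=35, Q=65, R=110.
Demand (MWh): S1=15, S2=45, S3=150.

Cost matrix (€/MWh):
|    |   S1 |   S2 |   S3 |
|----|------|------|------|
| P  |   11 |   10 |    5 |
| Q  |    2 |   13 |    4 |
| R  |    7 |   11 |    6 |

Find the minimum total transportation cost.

A cheapest plan:
  P–S2: 35 × €10 = €350
  Q–S1: 15 × €2 = €30
  Q–S3: 50 × €4 = €200
  R–S2: 10 × €11 = €110
  R–S3: 100 × €6 = €600
Total = 350 + 30 + 200 + 110 + 600 = €1290.
(Supply check: P ships 35; Q ships 65; R ships 110.)

1290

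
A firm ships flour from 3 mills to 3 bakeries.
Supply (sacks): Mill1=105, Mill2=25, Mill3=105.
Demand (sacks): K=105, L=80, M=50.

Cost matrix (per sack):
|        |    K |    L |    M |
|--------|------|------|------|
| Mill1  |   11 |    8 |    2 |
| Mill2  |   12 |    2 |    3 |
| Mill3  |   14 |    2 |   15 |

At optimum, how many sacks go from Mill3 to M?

0

Optimal shipments:
  Mill1->K: 55 sacks
  Mill1->M: 50 sacks
  Mill2->K: 25 sacks
  Mill3->K: 25 sacks
  Mill3->L: 80 sacks
Total cost = 1515.
The route Mill3→M is not used.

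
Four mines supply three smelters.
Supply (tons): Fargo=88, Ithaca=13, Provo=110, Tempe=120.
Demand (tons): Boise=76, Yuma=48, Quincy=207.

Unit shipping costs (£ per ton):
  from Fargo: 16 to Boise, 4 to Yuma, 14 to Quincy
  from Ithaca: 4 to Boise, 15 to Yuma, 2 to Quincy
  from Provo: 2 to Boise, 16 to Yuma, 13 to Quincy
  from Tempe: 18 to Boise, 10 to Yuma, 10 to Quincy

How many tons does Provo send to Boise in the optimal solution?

76

The minimum-cost plan:
  Fargo–Yuma: 48 × £4 = £192
  Fargo–Quincy: 40 × £14 = £560
  Ithaca–Quincy: 13 × £2 = £26
  Provo–Boise: 76 × £2 = £152
  Provo–Quincy: 34 × £13 = £442
  Tempe–Quincy: 120 × £10 = £1200
Total cost = £2572.
So Provo→Boise carries 76 tons.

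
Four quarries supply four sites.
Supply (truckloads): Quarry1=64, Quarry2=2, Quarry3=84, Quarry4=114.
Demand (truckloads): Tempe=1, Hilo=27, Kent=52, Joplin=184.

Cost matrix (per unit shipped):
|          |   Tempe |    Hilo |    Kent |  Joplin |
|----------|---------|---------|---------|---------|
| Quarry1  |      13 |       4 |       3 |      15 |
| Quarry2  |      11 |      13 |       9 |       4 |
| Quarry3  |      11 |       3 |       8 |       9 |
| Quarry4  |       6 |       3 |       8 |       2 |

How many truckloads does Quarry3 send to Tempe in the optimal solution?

Optimal shipments:
  Quarry1–Hilo: 12 × 4 = 48
  Quarry1–Kent: 52 × 3 = 156
  Quarry2–Joplin: 2 × 4 = 8
  Quarry3–Tempe: 1 × 11 = 11
  Quarry3–Hilo: 15 × 3 = 45
  Quarry3–Joplin: 68 × 9 = 612
  Quarry4–Joplin: 114 × 2 = 228
Total cost = 1108.
So Quarry3→Tempe carries 1 truckloads.

1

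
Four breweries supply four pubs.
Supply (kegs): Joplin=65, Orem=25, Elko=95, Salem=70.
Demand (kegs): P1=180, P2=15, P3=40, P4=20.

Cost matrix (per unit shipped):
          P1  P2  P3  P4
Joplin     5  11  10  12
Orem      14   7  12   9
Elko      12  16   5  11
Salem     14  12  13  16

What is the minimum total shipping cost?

2350

One minimum-cost allocation:
  Joplin->P1: 65 × 5 = 325
  Orem->P2: 15 × 7 = 105
  Orem->P4: 10 × 9 = 90
  Elko->P1: 45 × 12 = 540
  Elko->P3: 40 × 5 = 200
  Elko->P4: 10 × 11 = 110
  Salem->P1: 70 × 14 = 980
Total = 325 + 105 + 90 + 540 + 200 + 110 + 980 = 2350.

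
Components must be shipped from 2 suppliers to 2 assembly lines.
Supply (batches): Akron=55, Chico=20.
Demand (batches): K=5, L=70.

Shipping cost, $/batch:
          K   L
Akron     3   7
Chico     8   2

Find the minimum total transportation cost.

405

One minimum-cost allocation:
  Akron->K: 5 × $3 = $15
  Akron->L: 50 × $7 = $350
  Chico->L: 20 × $2 = $40
Total = 15 + 350 + 40 = $405.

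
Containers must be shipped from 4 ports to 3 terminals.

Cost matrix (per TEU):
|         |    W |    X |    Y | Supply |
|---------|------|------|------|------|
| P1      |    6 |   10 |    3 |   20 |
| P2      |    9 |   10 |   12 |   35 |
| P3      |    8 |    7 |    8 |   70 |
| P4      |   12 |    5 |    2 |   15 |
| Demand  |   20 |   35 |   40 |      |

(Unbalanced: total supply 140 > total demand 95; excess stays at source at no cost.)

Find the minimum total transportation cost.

An optimal shipping plan:
  P1→Y: 20 × 3 = 60
  P3→W: 20 × 8 = 160
  P3→X: 35 × 7 = 245
  P3→Y: 5 × 8 = 40
  P4→Y: 15 × 2 = 30
Total = 60 + 160 + 245 + 40 + 30 = 535.

535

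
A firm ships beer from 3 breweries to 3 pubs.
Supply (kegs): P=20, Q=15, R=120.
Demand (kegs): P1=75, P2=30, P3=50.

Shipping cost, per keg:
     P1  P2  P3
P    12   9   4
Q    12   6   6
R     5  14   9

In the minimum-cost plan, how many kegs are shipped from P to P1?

0

Solving gives:
  P→P3: 20 × 4 = 80
  Q→P2: 15 × 6 = 90
  R→P1: 75 × 5 = 375
  R→P2: 15 × 14 = 210
  R→P3: 30 × 9 = 270
Total cost = 1025.
The route P→P1 is not used.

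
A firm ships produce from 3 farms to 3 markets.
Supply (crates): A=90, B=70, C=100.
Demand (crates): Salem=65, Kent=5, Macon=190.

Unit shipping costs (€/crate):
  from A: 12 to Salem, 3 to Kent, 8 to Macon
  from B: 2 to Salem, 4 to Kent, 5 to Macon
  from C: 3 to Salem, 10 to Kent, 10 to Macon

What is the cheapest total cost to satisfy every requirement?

1590

An optimal shipping plan:
  A->Kent: 5 × €3 = €15
  A->Macon: 85 × €8 = €680
  B->Macon: 70 × €5 = €350
  C->Salem: 65 × €3 = €195
  C->Macon: 35 × €10 = €350
Total = 15 + 680 + 350 + 195 + 350 = €1590.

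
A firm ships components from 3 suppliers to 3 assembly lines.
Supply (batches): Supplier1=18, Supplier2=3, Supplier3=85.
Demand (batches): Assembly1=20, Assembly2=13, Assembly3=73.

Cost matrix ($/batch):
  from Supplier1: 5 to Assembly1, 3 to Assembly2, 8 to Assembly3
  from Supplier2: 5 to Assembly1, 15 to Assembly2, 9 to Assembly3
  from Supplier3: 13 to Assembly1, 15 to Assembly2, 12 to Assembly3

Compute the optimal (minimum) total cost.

1111

An optimal shipping plan:
  Supplier1–Assembly1: 5 × $5 = $25
  Supplier1–Assembly2: 13 × $3 = $39
  Supplier2–Assembly1: 3 × $5 = $15
  Supplier3–Assembly1: 12 × $13 = $156
  Supplier3–Assembly3: 73 × $12 = $876
Total = 25 + 39 + 15 + 156 + 876 = $1111.
(Supply check: Supplier1 ships 18; Supplier2 ships 3; Supplier3 ships 85.)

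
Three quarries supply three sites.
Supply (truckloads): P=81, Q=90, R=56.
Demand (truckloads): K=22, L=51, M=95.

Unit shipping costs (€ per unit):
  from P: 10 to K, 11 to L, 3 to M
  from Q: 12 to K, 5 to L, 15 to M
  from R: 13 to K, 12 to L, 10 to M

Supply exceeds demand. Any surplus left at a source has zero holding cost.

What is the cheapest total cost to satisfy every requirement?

902

Optimal allocation:
  P->M: 81 truckloads
  Q->K: 22 truckloads
  Q->L: 51 truckloads
  R->M: 14 truckloads
Total cost = €902.
(Supply check: P ships 81; Q ships 73; R ships 14.)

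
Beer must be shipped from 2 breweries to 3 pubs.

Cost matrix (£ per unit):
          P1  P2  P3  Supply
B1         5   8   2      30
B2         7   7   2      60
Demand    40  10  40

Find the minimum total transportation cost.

Optimal allocation:
  B1 to P1: 30 × £5 = £150
  B2 to P1: 10 × £7 = £70
  B2 to P2: 10 × £7 = £70
  B2 to P3: 40 × £2 = £80
Total = 150 + 70 + 70 + 80 = £370.
(Supply check: B1 ships 30; B2 ships 60.)

370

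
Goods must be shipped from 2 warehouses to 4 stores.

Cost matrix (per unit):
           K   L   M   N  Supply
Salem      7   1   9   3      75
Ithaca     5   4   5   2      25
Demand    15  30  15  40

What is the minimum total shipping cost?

An optimal shipping plan:
  Salem->K: 5 × 7 = 35
  Salem->L: 30 × 1 = 30
  Salem->N: 40 × 3 = 120
  Ithaca->K: 10 × 5 = 50
  Ithaca->M: 15 × 5 = 75
Total = 35 + 30 + 120 + 50 + 75 = 310.

310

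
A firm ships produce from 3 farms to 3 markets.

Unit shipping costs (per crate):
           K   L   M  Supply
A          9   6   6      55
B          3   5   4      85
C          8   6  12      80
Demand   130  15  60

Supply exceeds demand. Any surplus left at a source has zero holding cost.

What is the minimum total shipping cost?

1080

One minimum-cost allocation:
  A->M: 55 × 6 = 330
  B->K: 80 × 3 = 240
  B->M: 5 × 4 = 20
  C->K: 50 × 8 = 400
  C->L: 15 × 6 = 90
Total = 330 + 240 + 20 + 400 + 90 = 1080.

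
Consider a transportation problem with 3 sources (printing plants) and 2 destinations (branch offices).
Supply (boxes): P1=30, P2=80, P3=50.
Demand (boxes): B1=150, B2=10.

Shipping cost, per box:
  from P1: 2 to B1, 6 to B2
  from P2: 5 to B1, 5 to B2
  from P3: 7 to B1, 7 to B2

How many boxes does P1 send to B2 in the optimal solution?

Solving gives:
  P1–B1: 30 × 2 = 60
  P2–B1: 80 × 5 = 400
  P3–B1: 40 × 7 = 280
  P3–B2: 10 × 7 = 70
Total cost = 810.
The route P1→B2 is not used.

0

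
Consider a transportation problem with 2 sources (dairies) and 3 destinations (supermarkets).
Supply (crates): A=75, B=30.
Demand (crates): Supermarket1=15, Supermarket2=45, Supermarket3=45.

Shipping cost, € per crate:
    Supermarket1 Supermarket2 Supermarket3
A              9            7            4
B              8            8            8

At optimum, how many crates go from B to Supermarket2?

The minimum-cost plan:
  A–Supermarket2: 30 × €7 = €210
  A–Supermarket3: 45 × €4 = €180
  B–Supermarket1: 15 × €8 = €120
  B–Supermarket2: 15 × €8 = €120
Total cost = €630.
So B→Supermarket2 carries 15 crates.

15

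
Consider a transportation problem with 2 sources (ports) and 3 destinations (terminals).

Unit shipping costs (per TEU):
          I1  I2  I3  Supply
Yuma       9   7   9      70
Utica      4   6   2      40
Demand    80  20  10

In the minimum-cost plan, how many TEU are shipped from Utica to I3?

10

The minimum-cost plan:
  Yuma to I1: 50 × 9 = 450
  Yuma to I2: 20 × 7 = 140
  Utica to I1: 30 × 4 = 120
  Utica to I3: 10 × 2 = 20
Total cost = 730.
So Utica→I3 carries 10 TEU.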